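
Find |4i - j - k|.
√18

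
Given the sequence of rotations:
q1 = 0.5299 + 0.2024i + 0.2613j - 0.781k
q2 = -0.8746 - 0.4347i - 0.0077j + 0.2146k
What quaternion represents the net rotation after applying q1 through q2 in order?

q2 · q1 = -0.2059 - 0.4574i - 0.5287j + 0.6848k
-0.2059 - 0.4574i - 0.5287j + 0.6848k


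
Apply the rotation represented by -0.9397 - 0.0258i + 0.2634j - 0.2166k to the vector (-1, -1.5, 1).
(-0.62, -1.913, 0.452)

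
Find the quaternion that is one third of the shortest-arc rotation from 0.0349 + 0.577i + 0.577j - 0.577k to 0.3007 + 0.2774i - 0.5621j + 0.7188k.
-0.0902 + 0.3144i + 0.6374j - 0.6977k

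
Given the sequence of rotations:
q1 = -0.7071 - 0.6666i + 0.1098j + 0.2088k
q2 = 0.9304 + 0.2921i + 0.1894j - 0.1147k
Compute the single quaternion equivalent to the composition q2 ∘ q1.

q2 · q1 = -0.46 - 0.7746i - 0.0163j + 0.4337k
-0.46 - 0.7746i - 0.0163j + 0.4337k


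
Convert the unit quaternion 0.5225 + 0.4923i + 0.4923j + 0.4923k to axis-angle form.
axis = (√3/3, √3/3, √3/3), θ = 117°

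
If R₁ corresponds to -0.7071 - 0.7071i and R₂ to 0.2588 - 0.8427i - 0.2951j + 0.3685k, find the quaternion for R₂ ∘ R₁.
-0.7789 + 0.4129i - 0.0519j - 0.4692k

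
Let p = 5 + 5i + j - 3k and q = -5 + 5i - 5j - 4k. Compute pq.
-57 - 19i - 25j - 35k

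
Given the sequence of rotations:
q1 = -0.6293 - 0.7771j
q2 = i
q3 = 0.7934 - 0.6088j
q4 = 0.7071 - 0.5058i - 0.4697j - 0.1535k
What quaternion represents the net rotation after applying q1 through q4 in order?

q2 · q1 = -0.6293i - 0.7771k
q3 · q2 · q1 = -0.0262i - 0.9997k
q4 · q3 · q2 · q1 = -0.1667 + 0.451i - 0.5016j - 0.7192k
-0.1667 + 0.451i - 0.5016j - 0.7192k


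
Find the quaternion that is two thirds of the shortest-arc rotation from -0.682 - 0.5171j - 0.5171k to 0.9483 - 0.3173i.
-0.9346 + 0.2274i - 0.1933j - 0.1933k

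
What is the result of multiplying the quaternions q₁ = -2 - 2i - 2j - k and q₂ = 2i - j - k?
1 - 3i - 2j + 8k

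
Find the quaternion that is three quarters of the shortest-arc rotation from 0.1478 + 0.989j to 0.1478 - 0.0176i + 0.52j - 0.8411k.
0.1634 - 0.0143i + 0.7128j - 0.6819k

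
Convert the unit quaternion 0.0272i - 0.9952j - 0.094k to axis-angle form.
axis = (0.0272, -0.9952, -0.094), θ = π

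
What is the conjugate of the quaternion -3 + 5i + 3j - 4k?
-3 - 5i - 3j + 4k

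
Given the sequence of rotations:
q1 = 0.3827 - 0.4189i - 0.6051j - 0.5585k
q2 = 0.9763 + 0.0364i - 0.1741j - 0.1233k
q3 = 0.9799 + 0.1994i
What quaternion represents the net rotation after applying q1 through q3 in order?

q2 · q1 = 0.2147 - 0.3724i - 0.5854j - 0.6874k
q3 · q2 · q1 = 0.2846 - 0.3221i - 0.4366j - 0.7903k
0.2846 - 0.3221i - 0.4366j - 0.7903k


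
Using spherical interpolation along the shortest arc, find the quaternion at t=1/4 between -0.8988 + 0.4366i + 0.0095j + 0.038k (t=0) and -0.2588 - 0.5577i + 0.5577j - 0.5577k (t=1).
-0.7261 + 0.6101i - 0.2013j + 0.2449k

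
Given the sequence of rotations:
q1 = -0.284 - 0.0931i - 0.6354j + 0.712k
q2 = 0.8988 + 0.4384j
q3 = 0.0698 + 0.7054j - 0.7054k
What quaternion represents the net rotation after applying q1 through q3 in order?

q2 · q1 = 0.0233 + 0.2285i - 0.6956j + 0.6808k
q3 · q2 · q1 = 0.9725 + 0.0055i - 0.1933j - 0.1301k
0.9725 + 0.0055i - 0.1933j - 0.1301k


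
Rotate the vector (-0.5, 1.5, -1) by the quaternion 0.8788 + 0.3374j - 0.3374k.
(0.024, 1.683, -0.817)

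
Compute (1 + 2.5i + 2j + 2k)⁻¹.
0.0656 - 0.1639i - 0.1311j - 0.1311k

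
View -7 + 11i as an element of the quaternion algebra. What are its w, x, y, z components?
-7 + 11i + 0j + 0k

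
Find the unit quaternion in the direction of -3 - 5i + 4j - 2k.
-0.4082 - 0.6804i + 0.5443j - 0.2722k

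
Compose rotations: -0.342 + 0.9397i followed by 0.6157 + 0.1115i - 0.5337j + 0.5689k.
-0.3153 + 0.5404i + 0.7171j + 0.307k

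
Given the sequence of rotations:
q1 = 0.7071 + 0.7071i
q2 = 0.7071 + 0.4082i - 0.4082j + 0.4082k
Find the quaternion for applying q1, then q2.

q2 · q1 = 0.2114 + 0.7886i + 0.5773k
0.2114 + 0.7886i + 0.5773k


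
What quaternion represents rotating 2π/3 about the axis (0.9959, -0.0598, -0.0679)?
0.5 + 0.8625i - 0.0518j - 0.0588k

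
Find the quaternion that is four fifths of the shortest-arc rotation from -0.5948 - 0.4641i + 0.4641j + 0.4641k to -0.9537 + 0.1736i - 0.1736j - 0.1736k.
-0.9983 + 0.0332i - 0.0332j - 0.0332k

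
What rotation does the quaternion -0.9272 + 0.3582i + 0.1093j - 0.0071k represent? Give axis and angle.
axis = (0.9563, 0.2918, -0.019), θ = 316°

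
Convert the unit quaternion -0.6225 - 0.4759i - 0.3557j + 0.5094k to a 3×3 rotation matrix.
[[0.228, 0.9728, -0.042], [-0.2956, 0.0281, -0.9549], [-0.9277, 0.2301, 0.294]]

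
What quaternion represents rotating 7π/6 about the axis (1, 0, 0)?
-0.2588 + 0.9659i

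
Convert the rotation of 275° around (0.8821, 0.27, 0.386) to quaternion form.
-0.7373 + 0.5959i + 0.1824j + 0.2608k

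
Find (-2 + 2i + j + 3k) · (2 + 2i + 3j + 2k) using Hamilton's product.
-17 - 7i - 2j + 6k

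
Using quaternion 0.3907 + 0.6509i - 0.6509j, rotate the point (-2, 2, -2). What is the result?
(-0.983, 3.017, 1.389)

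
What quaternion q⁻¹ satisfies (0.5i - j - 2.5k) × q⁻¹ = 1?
-0.0667i + 0.1333j + 0.3333k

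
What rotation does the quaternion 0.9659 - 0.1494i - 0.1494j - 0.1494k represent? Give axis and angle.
axis = (-√3/3, -√3/3, -√3/3), θ = π/6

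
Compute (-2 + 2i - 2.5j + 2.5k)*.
-2 - 2i + 2.5j - 2.5k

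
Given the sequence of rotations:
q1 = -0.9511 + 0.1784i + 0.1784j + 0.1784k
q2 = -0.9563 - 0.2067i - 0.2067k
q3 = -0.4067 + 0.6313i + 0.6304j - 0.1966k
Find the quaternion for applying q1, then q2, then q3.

q2 · q1 = 0.9833 + 0.0629i - 0.1706j - 0.0109k
q3 · q2 · q1 = -0.3342 + 0.5548i + 0.6838j - 0.3362k
-0.3342 + 0.5548i + 0.6838j - 0.3362k


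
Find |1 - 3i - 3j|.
√19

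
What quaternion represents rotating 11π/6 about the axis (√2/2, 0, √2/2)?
-0.9659 + 0.183i + 0.183k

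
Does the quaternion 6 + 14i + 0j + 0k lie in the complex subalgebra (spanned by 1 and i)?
Yes. The quaternion 6 + 14i has j- and k-coefficients y = z = 0, so it lies in the complex subalgebra spanned by 1 and i.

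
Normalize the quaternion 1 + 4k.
0.2425 + 0.9701k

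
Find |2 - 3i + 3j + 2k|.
√26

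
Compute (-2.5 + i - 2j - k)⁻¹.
-0.2041 - 0.0816i + 0.1633j + 0.0816k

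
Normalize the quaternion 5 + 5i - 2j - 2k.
0.6565 + 0.6565i - 0.2626j - 0.2626k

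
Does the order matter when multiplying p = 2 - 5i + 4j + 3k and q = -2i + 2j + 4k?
Yes: pq = -30 + 6i + 18j + 6k ≠ -30 - 14i - 10j + 10k = qp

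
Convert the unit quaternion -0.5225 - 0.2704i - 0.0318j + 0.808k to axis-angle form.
axis = (-0.3171, -0.0373, 0.9476), θ = 243°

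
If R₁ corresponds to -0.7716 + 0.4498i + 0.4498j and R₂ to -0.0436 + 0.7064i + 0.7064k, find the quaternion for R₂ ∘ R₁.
-0.2841 - 0.8824i + 0.2981j - 0.2273k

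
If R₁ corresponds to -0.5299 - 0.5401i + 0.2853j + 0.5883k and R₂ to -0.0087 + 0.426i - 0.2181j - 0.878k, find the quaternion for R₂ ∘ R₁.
0.8134 - 0.0989i + 0.3367j + 0.4639k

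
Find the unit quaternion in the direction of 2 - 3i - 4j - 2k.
0.3482 - 0.5222i - 0.6963j - 0.3482k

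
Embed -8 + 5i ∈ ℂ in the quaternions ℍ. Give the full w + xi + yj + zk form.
-8 + 5i + 0j + 0k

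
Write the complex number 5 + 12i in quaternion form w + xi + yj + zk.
5 + 12i + 0j + 0k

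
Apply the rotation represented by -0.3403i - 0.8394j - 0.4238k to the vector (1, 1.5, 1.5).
(0.521, 2.252, 0.394)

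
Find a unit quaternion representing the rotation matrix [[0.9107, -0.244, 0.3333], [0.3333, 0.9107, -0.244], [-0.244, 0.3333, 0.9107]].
0.9659 + 0.1494i + 0.1494j + 0.1494k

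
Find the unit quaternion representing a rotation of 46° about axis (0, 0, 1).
0.9205 + 0.3907k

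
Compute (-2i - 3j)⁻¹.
0.1538i + 0.2308j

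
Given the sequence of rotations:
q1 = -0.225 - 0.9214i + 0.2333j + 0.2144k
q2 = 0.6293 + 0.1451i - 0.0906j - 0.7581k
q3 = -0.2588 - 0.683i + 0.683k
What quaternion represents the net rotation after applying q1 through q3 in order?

q2 · q1 = 0.1758 - 0.455i + 0.8346j + 0.2559k
q3 · q2 · q1 = -0.531 - 0.5723i - 0.352j - 0.5162k
-0.531 - 0.5723i - 0.352j - 0.5162k


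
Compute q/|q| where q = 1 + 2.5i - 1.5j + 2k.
0.2722 + 0.6804i - 0.4082j + 0.5443k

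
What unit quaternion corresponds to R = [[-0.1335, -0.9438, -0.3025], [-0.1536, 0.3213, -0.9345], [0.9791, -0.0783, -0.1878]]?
-0.5 - 0.4281i + 0.6408j - 0.3951k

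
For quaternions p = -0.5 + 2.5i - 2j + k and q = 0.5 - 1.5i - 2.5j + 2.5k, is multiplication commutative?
No: pq = -4 - 0.5i - 7.5j - 10k ≠ -4 + 4.5i + 8j + 8.5k = qp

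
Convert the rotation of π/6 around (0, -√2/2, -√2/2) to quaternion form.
0.9659 - 0.183j - 0.183k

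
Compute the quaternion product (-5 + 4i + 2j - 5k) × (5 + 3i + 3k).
-22 + 11i - 17j - 46k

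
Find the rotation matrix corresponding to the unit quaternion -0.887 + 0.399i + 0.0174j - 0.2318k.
[[0.8919, -0.3973, -0.2158], [0.4251, 0.5741, 0.6998], [-0.1541, -0.7159, 0.681]]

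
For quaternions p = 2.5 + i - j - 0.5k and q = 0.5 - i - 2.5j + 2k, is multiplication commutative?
No: pq = 0.75 - 5.25i - 8.25j + 1.25k ≠ 0.75 + 1.25i - 5.25j + 8.25k = qp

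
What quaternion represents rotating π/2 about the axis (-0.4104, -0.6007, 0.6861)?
0.7071 - 0.2902i - 0.4248j + 0.4851k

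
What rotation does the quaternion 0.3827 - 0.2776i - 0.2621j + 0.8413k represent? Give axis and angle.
axis = (-0.3005, -0.2837, 0.9106), θ = 3π/4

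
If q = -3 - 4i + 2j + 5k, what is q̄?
-3 + 4i - 2j - 5k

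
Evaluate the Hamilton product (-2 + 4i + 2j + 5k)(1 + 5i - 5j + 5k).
-37 + 29i + 17j - 35k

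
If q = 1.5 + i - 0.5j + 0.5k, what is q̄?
1.5 - i + 0.5j - 0.5k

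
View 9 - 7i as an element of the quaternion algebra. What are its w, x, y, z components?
9 - 7i + 0j + 0k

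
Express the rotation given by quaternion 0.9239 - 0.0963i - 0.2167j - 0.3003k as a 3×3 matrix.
[[0.7257, 0.5966, -0.3426], [-0.5132, 0.8011, 0.3081], [0.4583, -0.0478, 0.8875]]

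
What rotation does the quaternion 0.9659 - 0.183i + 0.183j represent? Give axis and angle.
axis = (-√2/2, √2/2, 0), θ = π/6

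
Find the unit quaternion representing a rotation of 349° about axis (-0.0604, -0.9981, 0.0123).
-0.9954 - 0.0058i - 0.0957j + 0.0012k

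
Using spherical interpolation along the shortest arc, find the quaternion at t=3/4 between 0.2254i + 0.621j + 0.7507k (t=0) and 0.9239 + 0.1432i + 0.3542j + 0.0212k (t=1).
0.7935 + 0.1977i + 0.5099j + 0.2669k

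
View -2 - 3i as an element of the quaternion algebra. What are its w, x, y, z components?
-2 - 3i + 0j + 0k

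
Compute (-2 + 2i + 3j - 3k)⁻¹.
-0.0769 - 0.0769i - 0.1154j + 0.1154k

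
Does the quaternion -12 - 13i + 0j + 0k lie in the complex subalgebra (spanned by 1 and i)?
Yes. The quaternion -12 - 13i has j- and k-coefficients y = z = 0, so it lies in the complex subalgebra spanned by 1 and i.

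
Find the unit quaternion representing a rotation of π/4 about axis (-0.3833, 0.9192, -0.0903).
0.9239 - 0.1467i + 0.3518j - 0.0346k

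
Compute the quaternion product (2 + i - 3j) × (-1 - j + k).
-5 - 4i + k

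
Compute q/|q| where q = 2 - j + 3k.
0.5345 - 0.2673j + 0.8018k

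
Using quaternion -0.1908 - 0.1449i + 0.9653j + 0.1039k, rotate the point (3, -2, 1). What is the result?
(-2.574, -2.686, -0.403)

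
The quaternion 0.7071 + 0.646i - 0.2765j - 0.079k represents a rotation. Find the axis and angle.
axis = (0.9136, -0.391, -0.1117), θ = π/2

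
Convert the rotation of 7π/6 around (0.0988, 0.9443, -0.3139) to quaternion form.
-0.2588 + 0.0954i + 0.9121j - 0.3032k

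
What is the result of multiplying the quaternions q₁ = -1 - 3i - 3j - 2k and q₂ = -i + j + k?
2 + 4j - 7k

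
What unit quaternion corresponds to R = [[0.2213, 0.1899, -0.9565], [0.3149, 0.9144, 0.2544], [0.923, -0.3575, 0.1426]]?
0.7547 - 0.2027i - 0.6226j + 0.0414k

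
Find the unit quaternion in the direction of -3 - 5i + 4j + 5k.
-0.3464 - 0.5774i + 0.4619j + 0.5774k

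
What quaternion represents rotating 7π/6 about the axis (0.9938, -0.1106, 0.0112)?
-0.2588 + 0.9599i - 0.1068j + 0.0108k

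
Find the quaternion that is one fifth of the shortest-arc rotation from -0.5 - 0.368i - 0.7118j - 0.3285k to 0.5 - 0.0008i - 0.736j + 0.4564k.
-0.3176 - 0.3398i - 0.8684j - 0.1719k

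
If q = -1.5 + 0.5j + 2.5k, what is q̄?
-1.5 - 0.5j - 2.5k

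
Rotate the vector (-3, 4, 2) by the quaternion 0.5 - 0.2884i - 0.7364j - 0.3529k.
(3.046, 3.739, -2.396)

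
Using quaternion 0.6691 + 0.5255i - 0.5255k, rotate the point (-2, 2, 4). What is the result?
(-1.698, -1.616, 4.302)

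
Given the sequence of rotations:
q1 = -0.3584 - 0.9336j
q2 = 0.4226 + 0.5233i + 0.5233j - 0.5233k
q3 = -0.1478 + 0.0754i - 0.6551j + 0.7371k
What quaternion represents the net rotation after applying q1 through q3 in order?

q2 · q1 = 0.3371 - 0.6761i - 0.5821j - 0.301k
q3 · q2 · q1 = -0.1583 + 0.7516i - 0.6105j - 0.1938k
-0.1583 + 0.7516i - 0.6105j - 0.1938k


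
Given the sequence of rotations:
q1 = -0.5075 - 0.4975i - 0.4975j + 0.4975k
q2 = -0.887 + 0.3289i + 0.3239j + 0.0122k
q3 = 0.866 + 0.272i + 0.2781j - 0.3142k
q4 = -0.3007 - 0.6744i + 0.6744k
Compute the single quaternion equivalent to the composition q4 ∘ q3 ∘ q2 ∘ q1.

q2 · q1 = 0.7689 + 0.4416i + 0.1072j - 0.45k
q3 · q2 · q1 = 0.3745 + 0.5001i + 0.2903j - 0.7249k
q4 · q3 · q2 · q1 = 0.7135 - 0.5987i - 0.2389j + 0.2748k
0.7135 - 0.5987i - 0.2389j + 0.2748k


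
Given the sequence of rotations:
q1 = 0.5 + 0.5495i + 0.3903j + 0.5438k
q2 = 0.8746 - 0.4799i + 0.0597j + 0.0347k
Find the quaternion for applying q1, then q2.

q2 · q1 = 0.6588 + 0.2596i + 0.6512j + 0.2728k
0.6588 + 0.2596i + 0.6512j + 0.2728k


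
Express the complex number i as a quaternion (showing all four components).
0 + i + 0j + 0k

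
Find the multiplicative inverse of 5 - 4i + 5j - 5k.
0.0549 + 0.044i - 0.0549j + 0.0549k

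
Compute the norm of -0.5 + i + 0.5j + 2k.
2.345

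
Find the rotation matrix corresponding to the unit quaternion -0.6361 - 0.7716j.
[[-0.1907, 0, 0.9816], [0, 1, 0], [-0.9816, 0, -0.1907]]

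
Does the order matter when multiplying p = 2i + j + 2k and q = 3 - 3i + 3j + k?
Yes: pq = 1 + i - 5j + 15k ≠ 1 + 11i + 11j - 3k = qp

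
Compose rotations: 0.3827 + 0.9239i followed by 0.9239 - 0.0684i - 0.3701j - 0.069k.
0.4168 + 0.8274i - 0.2054j + 0.3155k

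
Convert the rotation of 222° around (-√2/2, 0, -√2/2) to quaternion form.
-0.3584 - 0.6601i - 0.6601k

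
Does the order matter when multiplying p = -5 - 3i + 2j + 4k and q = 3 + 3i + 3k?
Yes: pq = -18 - 18i + 27j - 9k ≠ -18 - 30i - 15j + 3k = qp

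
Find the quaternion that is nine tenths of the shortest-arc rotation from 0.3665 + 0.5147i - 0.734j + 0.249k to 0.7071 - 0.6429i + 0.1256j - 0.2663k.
-0.6282 + 0.6874i - 0.2212j + 0.2897k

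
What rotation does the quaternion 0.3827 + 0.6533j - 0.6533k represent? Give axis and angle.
axis = (0, √2/2, -√2/2), θ = 3π/4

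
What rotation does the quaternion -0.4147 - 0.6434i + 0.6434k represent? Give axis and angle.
axis = (-√2/2, 0, √2/2), θ = 229°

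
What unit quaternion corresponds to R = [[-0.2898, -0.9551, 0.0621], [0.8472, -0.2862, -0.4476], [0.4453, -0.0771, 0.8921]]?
0.5736 + 0.1615i - 0.167j + 0.7855k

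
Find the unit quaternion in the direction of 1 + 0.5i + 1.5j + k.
0.4714 + 0.2357i + 0.7071j + 0.4714k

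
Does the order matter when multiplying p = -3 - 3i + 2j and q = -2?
No: pq = qp = 6 + 6i - 4j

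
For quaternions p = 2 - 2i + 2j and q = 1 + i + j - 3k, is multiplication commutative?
No: pq = 2 - 6i - 2j - 10k ≠ 2 + 6i + 10j - 2k = qp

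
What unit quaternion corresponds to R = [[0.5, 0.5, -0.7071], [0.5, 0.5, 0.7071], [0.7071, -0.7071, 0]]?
0.7071 - 0.5i - 0.5j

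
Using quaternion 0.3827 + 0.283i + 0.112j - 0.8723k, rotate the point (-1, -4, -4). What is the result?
(-0.745, 4.98, -2.764)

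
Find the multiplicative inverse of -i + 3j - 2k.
0.0714i - 0.2143j + 0.1429k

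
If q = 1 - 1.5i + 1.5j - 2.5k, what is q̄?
1 + 1.5i - 1.5j + 2.5k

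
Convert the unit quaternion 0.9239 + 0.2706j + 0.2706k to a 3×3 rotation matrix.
[[0.7071, -0.5, 0.5], [0.5, 0.8536, 0.1464], [-0.5, 0.1464, 0.8536]]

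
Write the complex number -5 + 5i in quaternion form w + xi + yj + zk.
-5 + 5i + 0j + 0k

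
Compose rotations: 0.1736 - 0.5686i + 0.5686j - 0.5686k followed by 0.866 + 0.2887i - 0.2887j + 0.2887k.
0.6428 - 0.4423i + 0.4423j - 0.4423k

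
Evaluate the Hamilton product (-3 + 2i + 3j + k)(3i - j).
-3 - 8i + 6j - 11k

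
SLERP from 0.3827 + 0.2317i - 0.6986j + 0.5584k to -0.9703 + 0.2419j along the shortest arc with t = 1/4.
0.5953 + 0.1877i - 0.637j + 0.4523k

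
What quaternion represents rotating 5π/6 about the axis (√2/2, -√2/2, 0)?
0.2588 + 0.683i - 0.683j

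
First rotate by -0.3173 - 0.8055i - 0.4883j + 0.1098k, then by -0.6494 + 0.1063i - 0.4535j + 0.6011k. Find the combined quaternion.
0.0042 + 0.7331i - 0.0349j - 0.6792k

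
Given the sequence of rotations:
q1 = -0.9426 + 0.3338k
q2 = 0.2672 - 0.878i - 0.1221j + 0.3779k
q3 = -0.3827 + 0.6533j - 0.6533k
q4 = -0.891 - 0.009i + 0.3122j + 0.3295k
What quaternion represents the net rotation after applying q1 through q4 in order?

q2 · q1 = -0.378 + 0.7868i + 0.4082j - 0.267k
q3 · q2 · q1 = -0.2964 - 0.2089i - 0.9172j - 0.1649k
q4 · q3 · q2 · q1 = 0.6029 + 0.4395i + 0.6544j + 0.1227k
0.6029 + 0.4395i + 0.6544j + 0.1227k


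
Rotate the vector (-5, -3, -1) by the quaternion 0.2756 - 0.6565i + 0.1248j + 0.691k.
(2.403, 0.831, 5.342)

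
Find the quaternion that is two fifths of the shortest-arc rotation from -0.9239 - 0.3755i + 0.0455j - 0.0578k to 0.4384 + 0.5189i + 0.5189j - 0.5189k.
-0.8214 - 0.4912i - 0.2091j + 0.2009k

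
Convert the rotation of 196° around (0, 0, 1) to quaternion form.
-0.1392 + 0.9903k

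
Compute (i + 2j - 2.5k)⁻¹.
-0.0889i - 0.1778j + 0.2222k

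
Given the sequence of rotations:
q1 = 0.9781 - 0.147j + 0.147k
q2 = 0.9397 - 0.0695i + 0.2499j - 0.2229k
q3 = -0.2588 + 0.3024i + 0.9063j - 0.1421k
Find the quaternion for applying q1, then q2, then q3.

q2 · q1 = 0.9886 - 0.064i + 0.1165j - 0.0697k
q3 · q2 · q1 = -0.352 + 0.2689i + 0.896j - 0.0292k
-0.352 + 0.2689i + 0.896j - 0.0292k


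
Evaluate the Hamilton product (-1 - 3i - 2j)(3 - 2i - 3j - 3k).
-15 - i - 12j + 8k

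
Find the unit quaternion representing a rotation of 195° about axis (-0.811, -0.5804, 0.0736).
-0.1305 - 0.8041i - 0.5754j + 0.073k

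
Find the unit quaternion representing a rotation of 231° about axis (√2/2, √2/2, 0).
-0.4305 + 0.6382i + 0.6382j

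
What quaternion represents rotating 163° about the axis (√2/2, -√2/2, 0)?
0.1478 + 0.6993i - 0.6993j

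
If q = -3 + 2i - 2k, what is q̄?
-3 - 2i + 2k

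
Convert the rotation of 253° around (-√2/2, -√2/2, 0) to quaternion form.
-0.5948 - 0.5684i - 0.5684j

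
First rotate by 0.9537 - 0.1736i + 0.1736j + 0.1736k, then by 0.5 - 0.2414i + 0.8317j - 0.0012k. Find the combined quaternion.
0.2908 - 0.1724i + 0.9221j + 0.1881k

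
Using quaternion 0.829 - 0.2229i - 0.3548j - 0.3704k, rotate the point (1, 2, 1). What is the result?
(1.595, 1.429, 1.189)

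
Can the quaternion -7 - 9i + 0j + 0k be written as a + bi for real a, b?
Yes. The quaternion -7 - 9i has j- and k-coefficients y = z = 0, so it lies in the complex subalgebra spanned by 1 and i.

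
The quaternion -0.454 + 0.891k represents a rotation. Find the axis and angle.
axis = (0, 0, 1), θ = 234°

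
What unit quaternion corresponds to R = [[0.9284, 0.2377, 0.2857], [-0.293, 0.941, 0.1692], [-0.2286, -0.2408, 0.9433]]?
0.9763 - 0.105i + 0.1317j - 0.1359k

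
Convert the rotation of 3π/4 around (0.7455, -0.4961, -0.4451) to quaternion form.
0.3827 + 0.6888i - 0.4583j - 0.4112k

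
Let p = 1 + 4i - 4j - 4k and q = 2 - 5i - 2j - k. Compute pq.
10 - i + 14j - 37k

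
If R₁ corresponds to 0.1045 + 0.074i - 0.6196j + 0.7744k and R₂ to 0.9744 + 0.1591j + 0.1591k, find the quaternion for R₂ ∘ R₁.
0.0772 + 0.2939i - 0.5753j + 0.7594k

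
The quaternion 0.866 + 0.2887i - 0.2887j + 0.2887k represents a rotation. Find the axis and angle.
axis = (√3/3, -√3/3, √3/3), θ = π/3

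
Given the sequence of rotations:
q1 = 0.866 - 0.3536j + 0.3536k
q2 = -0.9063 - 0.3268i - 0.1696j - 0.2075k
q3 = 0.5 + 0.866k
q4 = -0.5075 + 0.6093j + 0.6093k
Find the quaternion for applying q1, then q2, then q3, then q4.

q2 · q1 = -0.7715 - 0.4164i + 0.2892j - 0.3846k
q3 · q2 · q1 = -0.0527 - 0.4586i - 0.216j - 0.8604k
q4 · q3 · q2 · q1 = 0.6826 - 0.1599i - 0.2019j + 0.684k
0.6826 - 0.1599i - 0.2019j + 0.684k


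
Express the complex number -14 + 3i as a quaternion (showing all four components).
-14 + 3i + 0j + 0k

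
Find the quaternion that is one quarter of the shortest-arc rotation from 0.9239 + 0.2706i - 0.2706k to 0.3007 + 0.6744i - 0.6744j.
0.8518 + 0.4276i - 0.2049j - 0.2227k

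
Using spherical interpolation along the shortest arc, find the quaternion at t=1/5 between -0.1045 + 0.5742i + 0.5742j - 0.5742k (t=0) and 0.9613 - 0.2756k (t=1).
0.189 + 0.5382i + 0.5382j - 0.6205k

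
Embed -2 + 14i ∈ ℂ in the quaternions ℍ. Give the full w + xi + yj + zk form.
-2 + 14i + 0j + 0k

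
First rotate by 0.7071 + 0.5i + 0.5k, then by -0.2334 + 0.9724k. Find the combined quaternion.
-0.6512 - 0.1167i + 0.4862j + 0.5709k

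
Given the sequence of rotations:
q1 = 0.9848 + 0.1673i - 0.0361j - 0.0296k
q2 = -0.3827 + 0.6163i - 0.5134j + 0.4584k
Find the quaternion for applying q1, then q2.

q2 · q1 = -0.485 + 0.5747i - 0.3968j + 0.5264k
-0.485 + 0.5747i - 0.3968j + 0.5264k


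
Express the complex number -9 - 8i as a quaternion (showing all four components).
-9 - 8i + 0j + 0k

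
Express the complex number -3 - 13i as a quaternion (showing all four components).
-3 - 13i + 0j + 0k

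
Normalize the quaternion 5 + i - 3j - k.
0.8333 + 0.1667i - 0.5j - 0.1667k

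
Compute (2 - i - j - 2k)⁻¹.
0.2 + 0.1i + 0.1j + 0.2k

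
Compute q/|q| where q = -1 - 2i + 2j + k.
-0.3162 - 0.6325i + 0.6325j + 0.3162k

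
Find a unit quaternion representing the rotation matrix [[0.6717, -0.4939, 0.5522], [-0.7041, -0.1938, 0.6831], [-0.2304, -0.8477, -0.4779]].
-0.5 + 0.7654i - 0.3913j + 0.1051k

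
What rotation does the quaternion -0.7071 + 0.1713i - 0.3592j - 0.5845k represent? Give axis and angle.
axis = (0.2423, -0.508, -0.8266), θ = 3π/2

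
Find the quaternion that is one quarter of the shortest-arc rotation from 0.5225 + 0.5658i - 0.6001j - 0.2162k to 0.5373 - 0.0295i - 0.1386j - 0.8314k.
0.5832 + 0.4508i - 0.5283j - 0.4213k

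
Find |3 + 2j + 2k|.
√17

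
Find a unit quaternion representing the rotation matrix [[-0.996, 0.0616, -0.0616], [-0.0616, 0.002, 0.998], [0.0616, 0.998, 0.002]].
-0.0436 + 0.7064j + 0.7064k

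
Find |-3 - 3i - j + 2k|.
√23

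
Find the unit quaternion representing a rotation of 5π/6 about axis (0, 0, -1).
0.2588 - 0.9659k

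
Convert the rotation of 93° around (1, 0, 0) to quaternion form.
0.6884 + 0.7254i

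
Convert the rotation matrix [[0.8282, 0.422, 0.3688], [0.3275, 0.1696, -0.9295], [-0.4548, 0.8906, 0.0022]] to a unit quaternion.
0.7071 + 0.6435i + 0.2912j - 0.0334k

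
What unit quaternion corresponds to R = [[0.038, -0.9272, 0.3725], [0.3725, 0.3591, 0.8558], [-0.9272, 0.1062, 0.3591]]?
0.6626 - 0.2828i + 0.4904j + 0.4904k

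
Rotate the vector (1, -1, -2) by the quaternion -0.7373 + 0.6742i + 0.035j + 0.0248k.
(0.949, -2.071, 0.901)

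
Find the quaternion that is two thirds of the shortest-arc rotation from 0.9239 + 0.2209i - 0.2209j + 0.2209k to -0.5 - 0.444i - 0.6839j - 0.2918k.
0.7423 + 0.4199i + 0.4229j + 0.3062k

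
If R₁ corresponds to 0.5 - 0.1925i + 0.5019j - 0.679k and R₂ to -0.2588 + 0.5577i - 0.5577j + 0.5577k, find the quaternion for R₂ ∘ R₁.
0.6365 + 0.4274i - 0.1374j + 0.6271k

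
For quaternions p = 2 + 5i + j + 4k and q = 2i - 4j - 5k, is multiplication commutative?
No: pq = 14 + 15i + 25j - 32k ≠ 14 - 7i - 41j + 12k = qp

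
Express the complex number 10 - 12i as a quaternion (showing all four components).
10 - 12i + 0j + 0k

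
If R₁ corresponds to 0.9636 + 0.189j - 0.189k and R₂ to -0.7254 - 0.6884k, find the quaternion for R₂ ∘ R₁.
-0.8291 + 0.1301i - 0.1371j - 0.5262k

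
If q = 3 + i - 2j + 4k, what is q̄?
3 - i + 2j - 4k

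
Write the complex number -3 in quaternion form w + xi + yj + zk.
-3 + 0i + 0j + 0k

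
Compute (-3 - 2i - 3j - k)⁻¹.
-0.1304 + 0.087i + 0.1304j + 0.0435k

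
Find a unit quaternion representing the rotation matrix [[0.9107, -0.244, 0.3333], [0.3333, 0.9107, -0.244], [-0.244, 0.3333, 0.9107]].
0.9659 + 0.1494i + 0.1494j + 0.1494k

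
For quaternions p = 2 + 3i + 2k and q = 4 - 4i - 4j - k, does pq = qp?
No: pq = 22 + 12i - 13j - 6k ≠ 22 - 4i - 3j + 18k = qp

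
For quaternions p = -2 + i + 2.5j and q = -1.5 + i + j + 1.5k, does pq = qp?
No: pq = -0.5 + 0.25i - 7.25j - 4.5k ≠ -0.5 - 7.25i - 4.25j - 1.5k = qp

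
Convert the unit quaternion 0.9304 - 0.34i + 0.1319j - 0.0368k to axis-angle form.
axis = (-0.9276, 0.3599, -0.1004), θ = 43°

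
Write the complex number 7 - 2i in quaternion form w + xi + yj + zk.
7 - 2i + 0j + 0k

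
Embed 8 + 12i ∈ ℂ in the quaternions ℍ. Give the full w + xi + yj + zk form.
8 + 12i + 0j + 0k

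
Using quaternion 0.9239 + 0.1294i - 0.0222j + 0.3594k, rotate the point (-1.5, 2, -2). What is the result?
(-2.555, 0.939, -1.686)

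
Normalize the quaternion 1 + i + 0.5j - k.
0.5547 + 0.5547i + 0.2774j - 0.5547k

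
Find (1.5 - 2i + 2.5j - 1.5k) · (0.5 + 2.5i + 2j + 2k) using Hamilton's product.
3.75 + 10.75i + 4.5j - 8k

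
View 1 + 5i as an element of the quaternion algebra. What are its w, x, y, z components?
1 + 5i + 0j + 0k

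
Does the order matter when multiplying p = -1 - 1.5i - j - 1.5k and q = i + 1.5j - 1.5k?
Yes: pq = 0.75 + 2.75i - 5.25j + 0.25k ≠ 0.75 - 4.75i + 2.25j + 2.75k = qp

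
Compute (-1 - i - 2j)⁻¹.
-0.1667 + 0.1667i + 0.3333j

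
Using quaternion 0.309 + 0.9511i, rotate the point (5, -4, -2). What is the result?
(5, 4.412, -0.733)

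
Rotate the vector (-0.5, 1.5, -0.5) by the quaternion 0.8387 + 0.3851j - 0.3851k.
(0.443, 1.526, -0.474)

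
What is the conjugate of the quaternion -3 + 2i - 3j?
-3 - 2i + 3j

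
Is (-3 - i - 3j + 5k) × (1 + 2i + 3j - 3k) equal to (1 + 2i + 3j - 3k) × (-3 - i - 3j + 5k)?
No: pq = 23 - 13i - 5j + 17k ≠ 23 - i - 19j + 11k = qp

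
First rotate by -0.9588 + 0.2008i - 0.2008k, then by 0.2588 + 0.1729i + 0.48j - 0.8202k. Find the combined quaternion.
-0.4476 - 0.2102i - 0.5902j + 0.6381k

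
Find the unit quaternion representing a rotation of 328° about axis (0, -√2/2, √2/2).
-0.9613 - 0.1949j + 0.1949k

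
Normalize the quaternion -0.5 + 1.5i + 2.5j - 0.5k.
-0.1667 + 0.5i + 0.8333j - 0.1667k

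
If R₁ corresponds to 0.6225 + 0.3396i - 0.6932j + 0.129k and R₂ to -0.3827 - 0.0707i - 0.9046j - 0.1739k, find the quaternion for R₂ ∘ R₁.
-0.8189 - 0.4112i - 0.3478j + 0.1986k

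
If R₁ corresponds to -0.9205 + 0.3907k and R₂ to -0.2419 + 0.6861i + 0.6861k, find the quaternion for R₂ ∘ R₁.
-0.0454 - 0.6316i - 0.2681j - 0.7261k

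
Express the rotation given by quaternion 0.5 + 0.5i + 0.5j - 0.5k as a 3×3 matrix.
[[0, 1, 0], [0, 0, -1], [-1, 0, 0]]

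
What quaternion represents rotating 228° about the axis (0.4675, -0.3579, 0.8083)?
-0.4067 + 0.4271i - 0.327j + 0.7384k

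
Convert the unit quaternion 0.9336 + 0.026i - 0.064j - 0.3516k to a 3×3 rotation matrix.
[[0.7446, 0.6532, -0.1378], [-0.6598, 0.7514, -0.0035], [0.1012, 0.0936, 0.9905]]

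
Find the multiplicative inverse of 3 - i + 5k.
0.0857 + 0.0286i - 0.1429k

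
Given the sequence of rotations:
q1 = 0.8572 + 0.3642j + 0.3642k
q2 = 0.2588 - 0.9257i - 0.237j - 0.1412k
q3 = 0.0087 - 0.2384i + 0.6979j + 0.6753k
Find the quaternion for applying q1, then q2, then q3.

q2 · q1 = 0.3596 - 0.8284i + 0.2282j - 0.3639k
q3 · q2 · q1 = -0.1079 - 0.501i - 0.3932j + 0.7634k
-0.1079 - 0.501i - 0.3932j + 0.7634k


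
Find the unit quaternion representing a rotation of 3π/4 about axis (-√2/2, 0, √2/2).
0.3827 - 0.6533i + 0.6533k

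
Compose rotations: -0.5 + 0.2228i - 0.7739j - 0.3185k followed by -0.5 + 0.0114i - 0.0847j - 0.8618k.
-0.0926 - 0.7571i + 0.2409j + 0.6002k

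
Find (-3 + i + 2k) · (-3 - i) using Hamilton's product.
10 - 2j - 6k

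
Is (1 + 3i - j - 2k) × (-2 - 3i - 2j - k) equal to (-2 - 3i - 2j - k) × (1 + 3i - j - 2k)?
No: pq = 3 - 12i + 9j - 6k ≠ 3 - 6i - 9j + 12k = qp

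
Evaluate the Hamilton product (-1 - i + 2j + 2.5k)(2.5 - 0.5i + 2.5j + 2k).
-13 - 4.25i + 3.25j + 2.75k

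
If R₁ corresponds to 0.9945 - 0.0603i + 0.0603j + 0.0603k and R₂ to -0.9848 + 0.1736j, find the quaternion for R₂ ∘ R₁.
-0.9899 + 0.0699i + 0.1133j - 0.0489k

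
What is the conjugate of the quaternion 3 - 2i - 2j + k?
3 + 2i + 2j - k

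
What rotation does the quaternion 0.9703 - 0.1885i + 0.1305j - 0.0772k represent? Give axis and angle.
axis = (-0.7792, 0.5394, -0.3191), θ = 28°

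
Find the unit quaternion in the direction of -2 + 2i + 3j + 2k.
-0.4364 + 0.4364i + 0.6547j + 0.4364k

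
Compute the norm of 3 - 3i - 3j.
√27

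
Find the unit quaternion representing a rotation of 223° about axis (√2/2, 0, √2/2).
-0.3665 + 0.6579i + 0.6579k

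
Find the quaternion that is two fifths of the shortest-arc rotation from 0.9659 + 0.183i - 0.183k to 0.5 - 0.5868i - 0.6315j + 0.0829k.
0.9317 - 0.1614i - 0.3131j - 0.0884k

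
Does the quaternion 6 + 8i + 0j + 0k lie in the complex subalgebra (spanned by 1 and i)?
Yes. The quaternion 6 + 8i has j- and k-coefficients y = z = 0, so it lies in the complex subalgebra spanned by 1 and i.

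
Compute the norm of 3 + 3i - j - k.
√20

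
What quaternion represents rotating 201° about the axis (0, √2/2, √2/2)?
-0.1822 + 0.6953j + 0.6953k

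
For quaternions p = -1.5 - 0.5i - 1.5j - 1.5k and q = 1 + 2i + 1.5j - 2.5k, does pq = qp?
No: pq = -2 + 2.5i - 8j + 4.5k ≠ -2 - 9.5i + 0.5j = qp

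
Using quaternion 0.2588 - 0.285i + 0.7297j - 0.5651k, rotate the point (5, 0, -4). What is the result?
(-6.317, -0.833, 0.632)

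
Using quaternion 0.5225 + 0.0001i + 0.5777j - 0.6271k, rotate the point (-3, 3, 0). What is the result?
(3.328, 2.606, -0.362)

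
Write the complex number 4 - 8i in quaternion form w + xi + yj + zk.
4 - 8i + 0j + 0k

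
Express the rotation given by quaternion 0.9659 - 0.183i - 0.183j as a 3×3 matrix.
[[0.933, 0.067, -0.3535], [0.067, 0.933, 0.3535], [0.3535, -0.3535, 0.866]]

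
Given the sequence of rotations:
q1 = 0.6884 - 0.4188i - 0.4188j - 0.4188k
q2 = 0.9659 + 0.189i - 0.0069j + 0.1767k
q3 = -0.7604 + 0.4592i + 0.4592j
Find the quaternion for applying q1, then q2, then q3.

q2 · q1 = 0.8152 - 0.1975i - 0.4041j - 0.3649k
q3 · q2 · q1 = -0.3436 + 0.357i + 0.8492j + 0.1826k
-0.3436 + 0.357i + 0.8492j + 0.1826k


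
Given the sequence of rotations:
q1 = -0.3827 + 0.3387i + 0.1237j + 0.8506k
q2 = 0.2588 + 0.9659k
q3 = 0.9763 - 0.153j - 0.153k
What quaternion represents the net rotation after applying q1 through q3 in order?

q2 · q1 = -0.9206 - 0.0318i + 0.3592j - 0.1495k
q3 · q2 · q1 = -0.8667 + 0.0468i + 0.4964j - 0.01k
-0.8667 + 0.0468i + 0.4964j - 0.01k


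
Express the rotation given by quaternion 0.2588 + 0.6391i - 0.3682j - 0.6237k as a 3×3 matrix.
[[-0.0491, -0.1478, -0.9878], [-0.7935, -0.5949, 0.1285], [-0.6066, 0.7901, -0.088]]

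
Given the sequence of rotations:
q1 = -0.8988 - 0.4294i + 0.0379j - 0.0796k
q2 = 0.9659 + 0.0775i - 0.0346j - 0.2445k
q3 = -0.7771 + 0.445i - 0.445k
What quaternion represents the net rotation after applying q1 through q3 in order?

q2 · q1 = -0.853 - 0.4724i + 0.1789j + 0.131k
q3 · q2 · q1 = 0.9314 + 0.0671i + 0.0129j + 0.3574k
0.9314 + 0.0671i + 0.0129j + 0.3574k


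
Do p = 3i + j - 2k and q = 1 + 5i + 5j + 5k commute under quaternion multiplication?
No: pq = -10 + 18i - 24j + 8k ≠ -10 - 12i + 26j - 12k = qp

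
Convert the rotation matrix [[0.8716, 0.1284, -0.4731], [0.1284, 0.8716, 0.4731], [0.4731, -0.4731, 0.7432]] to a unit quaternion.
0.9336 - 0.2534i - 0.2534j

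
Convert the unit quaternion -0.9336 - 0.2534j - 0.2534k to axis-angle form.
axis = (0, -√2/2, -√2/2), θ = 318°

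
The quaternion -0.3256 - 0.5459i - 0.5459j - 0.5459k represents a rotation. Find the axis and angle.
axis = (-√3/3, -√3/3, -√3/3), θ = 218°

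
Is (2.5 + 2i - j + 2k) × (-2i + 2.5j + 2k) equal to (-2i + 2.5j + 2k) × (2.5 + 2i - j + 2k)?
No: pq = 2.5 - 12i - 1.75j + 8k ≠ 2.5 + 2i + 14.25j + 2k = qp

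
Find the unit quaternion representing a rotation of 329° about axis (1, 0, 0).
-0.9636 + 0.2672i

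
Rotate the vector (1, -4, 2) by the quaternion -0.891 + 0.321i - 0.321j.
(2.762, -2.238, 2.892)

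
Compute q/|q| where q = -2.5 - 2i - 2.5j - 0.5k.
-0.6108 - 0.4887i - 0.6108j - 0.1222k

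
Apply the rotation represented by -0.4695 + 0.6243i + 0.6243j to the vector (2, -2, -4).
(1.227, -1.227, 4.581)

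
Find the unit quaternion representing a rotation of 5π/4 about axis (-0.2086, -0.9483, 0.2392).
-0.3827 - 0.1927i - 0.8761j + 0.221k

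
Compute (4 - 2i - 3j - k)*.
4 + 2i + 3j + k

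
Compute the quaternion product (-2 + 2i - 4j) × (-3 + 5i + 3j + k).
8 - 20i + 4j + 24k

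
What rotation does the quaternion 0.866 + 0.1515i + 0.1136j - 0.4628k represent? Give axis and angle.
axis = (0.303, 0.2272, -0.9255), θ = π/3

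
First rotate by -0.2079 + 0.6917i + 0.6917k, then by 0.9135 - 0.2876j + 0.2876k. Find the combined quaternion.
-0.3888 + 0.4329i + 0.2587j + 0.771k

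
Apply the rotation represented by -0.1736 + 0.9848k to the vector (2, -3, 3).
(-2.905, 2.135, 3)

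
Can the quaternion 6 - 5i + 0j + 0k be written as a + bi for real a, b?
Yes. The quaternion 6 - 5i has j- and k-coefficients y = z = 0, so it lies in the complex subalgebra spanned by 1 and i.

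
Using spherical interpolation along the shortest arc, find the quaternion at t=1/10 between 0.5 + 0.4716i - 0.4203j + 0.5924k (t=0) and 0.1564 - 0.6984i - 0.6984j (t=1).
0.5148 + 0.3566i - 0.5191j + 0.5817k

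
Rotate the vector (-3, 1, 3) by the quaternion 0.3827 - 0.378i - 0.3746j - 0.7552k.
(2.978, 3.023, -0.996)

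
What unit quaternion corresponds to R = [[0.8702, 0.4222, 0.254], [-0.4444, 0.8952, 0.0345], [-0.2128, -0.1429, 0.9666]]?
0.9659 - 0.0459i + 0.1208j - 0.2243k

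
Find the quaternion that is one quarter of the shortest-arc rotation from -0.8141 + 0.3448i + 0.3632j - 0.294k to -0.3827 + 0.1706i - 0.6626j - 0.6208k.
-0.8162 + 0.3484i + 0.0938j - 0.4513k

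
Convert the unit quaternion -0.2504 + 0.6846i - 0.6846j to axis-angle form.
axis = (√2/2, -√2/2, 0), θ = 209°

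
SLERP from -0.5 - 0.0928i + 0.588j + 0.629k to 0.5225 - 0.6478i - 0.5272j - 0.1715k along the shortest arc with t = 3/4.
-0.5596 + 0.4906i + 0.5884j + 0.3162k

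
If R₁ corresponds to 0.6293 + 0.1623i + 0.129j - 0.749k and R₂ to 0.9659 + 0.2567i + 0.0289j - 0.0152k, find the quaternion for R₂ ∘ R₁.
0.5511 + 0.2986i + 0.3326j - 0.7046k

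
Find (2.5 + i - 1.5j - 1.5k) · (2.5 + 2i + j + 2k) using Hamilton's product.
8.75 + 6i - 6.25j + 5.25k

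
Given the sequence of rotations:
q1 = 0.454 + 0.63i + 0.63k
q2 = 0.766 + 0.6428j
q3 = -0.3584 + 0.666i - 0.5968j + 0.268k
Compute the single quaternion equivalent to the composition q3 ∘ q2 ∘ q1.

q2 · q1 = 0.3478 + 0.8875i + 0.2918j + 0.0776k
q3 · q2 · q1 = -0.5624 - 0.211i - 0.126j + 0.7894k
-0.5624 - 0.211i - 0.126j + 0.7894k


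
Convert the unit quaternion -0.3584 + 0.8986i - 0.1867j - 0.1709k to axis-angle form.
axis = (0.9625, -0.2, -0.1831), θ = 222°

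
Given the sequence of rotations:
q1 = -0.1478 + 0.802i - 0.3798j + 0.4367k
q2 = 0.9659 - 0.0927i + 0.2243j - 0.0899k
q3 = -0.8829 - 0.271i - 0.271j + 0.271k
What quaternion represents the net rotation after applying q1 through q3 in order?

q2 · q1 = 0.056 + 0.8522i - 0.4316j + 0.2904k
q3 · q2 · q1 = -0.0142 - 0.7293i + 0.6755j + 0.1067k
-0.0142 - 0.7293i + 0.6755j + 0.1067k


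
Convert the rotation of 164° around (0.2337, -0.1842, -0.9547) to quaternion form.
0.1392 + 0.2314i - 0.1824j - 0.9454k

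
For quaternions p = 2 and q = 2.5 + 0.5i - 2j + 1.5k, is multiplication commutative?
Yes: pq = qp = 5 + i - 4j + 3k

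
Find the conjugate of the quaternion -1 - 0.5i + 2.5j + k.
-1 + 0.5i - 2.5j - k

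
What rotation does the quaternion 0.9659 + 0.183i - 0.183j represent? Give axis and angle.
axis = (√2/2, -√2/2, 0), θ = π/6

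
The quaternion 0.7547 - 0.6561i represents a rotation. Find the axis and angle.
axis = (-1, 0, 0), θ = 82°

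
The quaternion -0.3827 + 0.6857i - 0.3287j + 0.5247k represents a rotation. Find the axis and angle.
axis = (0.7422, -0.3558, 0.5679), θ = 5π/4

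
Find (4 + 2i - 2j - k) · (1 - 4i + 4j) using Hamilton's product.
20 - 10i + 18j - k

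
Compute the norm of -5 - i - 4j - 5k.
√67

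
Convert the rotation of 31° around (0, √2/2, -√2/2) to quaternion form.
0.9636 + 0.189j - 0.189k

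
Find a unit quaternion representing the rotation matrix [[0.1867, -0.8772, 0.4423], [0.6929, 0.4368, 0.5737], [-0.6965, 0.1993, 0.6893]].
0.7604 - 0.1231i + 0.3744j + 0.5162k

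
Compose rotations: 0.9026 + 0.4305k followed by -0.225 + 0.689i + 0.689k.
-0.4997 + 0.6219i - 0.2966j + 0.525k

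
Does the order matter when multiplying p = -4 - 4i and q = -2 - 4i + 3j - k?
Yes: pq = -8 + 24i - 16j - 8k ≠ -8 + 24i - 8j + 16k = qp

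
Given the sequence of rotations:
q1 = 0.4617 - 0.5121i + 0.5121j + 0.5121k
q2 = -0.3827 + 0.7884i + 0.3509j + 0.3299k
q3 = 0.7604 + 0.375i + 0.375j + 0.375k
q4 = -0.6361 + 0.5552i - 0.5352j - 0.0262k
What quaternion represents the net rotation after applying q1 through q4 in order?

q2 · q1 = -0.1216 + 0.5707i - 0.6067j + 0.5398k
q3 · q2 · q1 = -0.2814 + 0.8183i - 0.4953j - 0.0767k
q4 · q3 · q2 · q1 = -0.5424 - 0.6487i + 0.4868j + 0.2191k
-0.5424 - 0.6487i + 0.4868j + 0.2191k


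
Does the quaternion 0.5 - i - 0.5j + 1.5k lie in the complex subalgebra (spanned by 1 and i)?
No. The quaternion 0.5 - i - 0.5j + 1.5k has j-coefficient y = -0.5 and k-coefficient z = 1.5, not both zero, so it does not lie in the complex subalgebra spanned by 1 and i.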